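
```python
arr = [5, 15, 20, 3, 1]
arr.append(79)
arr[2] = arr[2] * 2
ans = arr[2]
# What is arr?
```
Trace:
  arr=[5, 15, 20, 3, 1]
  arr=[5, 15, 20, 3, 1, 79]
  arr=[5, 15, 40, 3, 1, 79]
  arr=[5, 15, 40, 3, 1, 79], ans=40

Final answer: [5, 15, 40, 3, 1, 79]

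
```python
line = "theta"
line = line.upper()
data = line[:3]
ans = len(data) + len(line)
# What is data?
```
Trace:
  line='theta'
  line='THETA'
  line='THETA', data='THE'
  line='THETA', data='THE', ans=8

Final answer: 'THE'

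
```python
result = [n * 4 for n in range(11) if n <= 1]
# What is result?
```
Trace:
  n=0
  n=1
  n=2
  n=3
  n=4
  n=5
  n=6
  n=7
  n=8
  n=9
  n=10
  result=[0, 4]

Final answer: [0, 4]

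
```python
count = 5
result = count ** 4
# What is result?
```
Trace:
  count=5
  count=5, result=625

Final answer: 625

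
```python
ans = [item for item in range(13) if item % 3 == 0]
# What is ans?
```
Trace:
  item=0
  item=1
  item=2
  item=3
  item=4
  item=5
  item=6
  item=7
  item=8
  item=9
  item=10
  item=11
  item=12
  ans=[0, 3, 6, 9, 12]

Final answer: [0, 3, 6, 9, 12]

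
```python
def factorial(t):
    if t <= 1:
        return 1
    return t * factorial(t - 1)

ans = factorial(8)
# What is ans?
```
Call trace:
factorial(t=8)
  factorial(t=7)
    factorial(t=6)
      factorial(t=5)
        factorial(t=4)
          factorial(t=3)
            factorial(t=2)
              factorial(t=1)
              -> return 1
            -> return 2
          -> return 6
        -> return 24
      -> return 120
    -> return 720
  -> return 5040
-> return 40320

Final answer: 40320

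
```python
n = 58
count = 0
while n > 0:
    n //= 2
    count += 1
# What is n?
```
Trace:
  n=58
  n=58, count=0
  n=29, count=1
  n=14, count=2
  n=7, count=3
  n=3, count=4
  n=1, count=5
  n=0, count=6

Final answer: 0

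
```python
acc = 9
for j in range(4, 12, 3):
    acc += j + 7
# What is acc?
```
Trace:
  acc=9
  acc=20, j=4
  acc=34, j=7
  acc=51, j=10

Final answer: 51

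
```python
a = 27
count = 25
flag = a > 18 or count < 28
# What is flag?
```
Trace:
  a=27
  a=27, count=25
  a=27, count=25, flag=True

Final answer: True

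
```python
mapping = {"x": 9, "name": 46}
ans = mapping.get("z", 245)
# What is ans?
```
Trace:
  mapping={'x': 9, 'name': 46}
  mapping={'x': 9, 'name': 46}, ans=245

Final answer: 245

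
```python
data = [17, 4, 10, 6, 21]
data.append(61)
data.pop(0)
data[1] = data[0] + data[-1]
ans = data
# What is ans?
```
Trace:
  data=[17, 4, 10, 6, 21]
  data=[17, 4, 10, 6, 21, 61]
  data=[4, 10, 6, 21, 61]
  data=[4, 65, 6, 21, 61]
  data=[4, 65, 6, 21, 61], ans=[4, 65, 6, 21, 61]

Final answer: [4, 65, 6, 21, 61]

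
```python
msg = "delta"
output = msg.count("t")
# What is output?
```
Trace:
  msg='delta'
  msg='delta', output=1

Final answer: 1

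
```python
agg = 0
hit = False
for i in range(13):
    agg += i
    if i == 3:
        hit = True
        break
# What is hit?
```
Trace:
  agg=0
  agg=0, hit=False
  agg=0, hit=False, i=0
  agg=1, hit=False, i=1
  agg=3, hit=False, i=2
  agg=6, hit=True, i=3

Final answer: True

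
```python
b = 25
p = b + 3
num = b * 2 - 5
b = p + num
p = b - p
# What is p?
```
Trace:
  b=25
  b=25, p=28
  b=25, p=28, num=45
  b=73, p=28, num=45
  b=73, p=45, num=45

Final answer: 45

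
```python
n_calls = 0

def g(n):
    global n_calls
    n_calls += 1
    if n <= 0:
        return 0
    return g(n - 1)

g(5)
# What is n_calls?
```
Call trace:
g(n=5)
  g(n=4)
    g(n=3)
      g(n=2)
        g(n=1)
          g(n=0)
          -> return 0
        -> return 0
      -> return 0
    -> return 0
  -> return 0
-> return 0

n_calls is incremented once per call. g is entered once for each n = 5, 4, 3, 2, 1, 0 (the n <= 0 call returns without recursing), i.e. 5 + 1 calls.
n_calls = 6

Final answer: 6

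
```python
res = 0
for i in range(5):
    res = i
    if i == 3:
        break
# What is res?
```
Trace:
  res=0
  res=0, i=0
  res=1, i=1
  res=2, i=2
  res=3, i=3

Final answer: 3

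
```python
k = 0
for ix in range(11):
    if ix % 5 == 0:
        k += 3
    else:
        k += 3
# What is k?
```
Trace:
  k=0
  k=3, ix=0
  k=6, ix=1
  k=9, ix=2
  k=12, ix=3
  k=15, ix=4
  k=18, ix=5
  k=21, ix=6
  k=24, ix=7
  k=27, ix=8
  k=30, ix=9
  k=33, ix=10

Final answer: 33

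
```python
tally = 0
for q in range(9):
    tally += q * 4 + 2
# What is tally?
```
Trace:
  tally=0
  tally=2, q=0
  tally=8, q=1
  tally=18, q=2
  tally=32, q=3
  tally=50, q=4
  tally=72, q=5
  tally=98, q=6
  tally=128, q=7
  tally=162, q=8

Final answer: 162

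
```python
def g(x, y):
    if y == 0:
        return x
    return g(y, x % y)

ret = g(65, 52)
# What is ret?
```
Call trace:
g(x=65, y=52)
  g(x=52, y=13)
    g(x=13, y=0)
    -> return 13
  -> return 13
-> return 13

Final answer: 13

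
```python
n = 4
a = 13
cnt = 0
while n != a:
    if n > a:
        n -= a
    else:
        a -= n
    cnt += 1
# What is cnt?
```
Trace:
  n=4
  n=4, a=13
  n=4, a=13, cnt=0
  n=4, a=9, cnt=1
  n=4, a=5, cnt=2
  n=4, a=1, cnt=3
  n=3, a=1, cnt=4
  n=2, a=1, cnt=5
  n=1, a=1, cnt=6

Final answer: 6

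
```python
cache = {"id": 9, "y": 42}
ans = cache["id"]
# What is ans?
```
Trace:
  cache={'id': 9, 'y': 42}
  cache={'id': 9, 'y': 42}, ans=9

Final answer: 9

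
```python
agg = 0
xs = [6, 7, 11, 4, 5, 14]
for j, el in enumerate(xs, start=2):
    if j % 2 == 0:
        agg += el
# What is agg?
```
Trace:
  agg=0
  agg=6, j=2, el=6
  agg=6, j=3, el=7
  agg=17, j=4, el=11
  agg=17, j=5, el=4
  agg=22, j=6, el=5
  agg=22, j=7, el=14

Final answer: 22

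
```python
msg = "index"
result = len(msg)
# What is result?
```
Trace:
  msg='index'
  msg='index', result=5

Final answer: 5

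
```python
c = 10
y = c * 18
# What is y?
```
Trace:
  c=10
  c=10, y=180

Final answer: 180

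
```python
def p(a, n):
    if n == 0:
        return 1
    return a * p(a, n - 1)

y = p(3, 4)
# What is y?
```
Call trace:
p(a=3, n=4)
  p(a=3, n=3)
    p(a=3, n=2)
      p(a=3, n=1)
        p(a=3, n=0)
        -> return 1
      -> return 3
    -> return 9
  -> return 27
-> return 81

Final answer: 81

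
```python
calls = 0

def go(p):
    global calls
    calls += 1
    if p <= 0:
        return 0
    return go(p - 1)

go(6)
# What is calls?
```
Call trace:
go(p=6)
  go(p=5)
    go(p=4)
      go(p=3)
        go(p=2)
          go(p=1)
            go(p=0)
            -> return 0
          -> return 0
        -> return 0
      -> return 0
    -> return 0
  -> return 0
-> return 0

calls is incremented once per call. go is entered once for each p = 6, 5, 4, 3, 2, 1, 0 (the p <= 0 call returns without recursing), i.e. 6 + 1 calls.
calls = 7

Final answer: 7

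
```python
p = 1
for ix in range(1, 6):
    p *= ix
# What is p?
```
Trace:
  p=1
  p=1, ix=1
  p=2, ix=2
  p=6, ix=3
  p=24, ix=4
  p=120, ix=5

Final answer: 120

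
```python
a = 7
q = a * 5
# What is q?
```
Trace:
  a=7
  a=7, q=35

Final answer: 35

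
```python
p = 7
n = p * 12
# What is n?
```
Trace:
  p=7
  p=7, n=84

Final answer: 84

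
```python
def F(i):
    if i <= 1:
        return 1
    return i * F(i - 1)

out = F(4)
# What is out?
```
Call trace:
F(i=4)
  F(i=3)
    F(i=2)
      F(i=1)
      -> return 1
    -> return 2
  -> return 6
-> return 24

Final answer: 24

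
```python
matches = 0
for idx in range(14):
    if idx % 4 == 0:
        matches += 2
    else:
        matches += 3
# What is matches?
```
Trace:
  matches=0
  matches=2, idx=0
  matches=5, idx=1
  matches=8, idx=2
  matches=11, idx=3
  matches=13, idx=4
  matches=16, idx=5
  matches=19, idx=6
  matches=22, idx=7
  matches=24, idx=8
  matches=27, idx=9
  matches=30, idx=10
  matches=33, idx=11
  matches=35, idx=12
  matches=38, idx=13

Final answer: 38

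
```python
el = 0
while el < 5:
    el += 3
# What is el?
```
Trace:
  el=0
  el=3
  el=6

Final answer: 6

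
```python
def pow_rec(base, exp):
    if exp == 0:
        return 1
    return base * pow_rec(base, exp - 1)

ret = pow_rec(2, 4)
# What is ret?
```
Call trace:
pow_rec(base=2, exp=4)
  pow_rec(base=2, exp=3)
    pow_rec(base=2, exp=2)
      pow_rec(base=2, exp=1)
        pow_rec(base=2, exp=0)
        -> return 1
      -> return 2
    -> return 4
  -> return 8
-> return 16

Final answer: 16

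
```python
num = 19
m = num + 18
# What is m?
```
Trace:
  num=19
  num=19, m=37

Final answer: 37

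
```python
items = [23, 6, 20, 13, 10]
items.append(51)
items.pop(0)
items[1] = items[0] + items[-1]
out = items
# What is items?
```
Trace:
  items=[23, 6, 20, 13, 10]
  items=[23, 6, 20, 13, 10, 51]
  items=[6, 20, 13, 10, 51]
  items=[6, 57, 13, 10, 51]
  items=[6, 57, 13, 10, 51], out=[6, 57, 13, 10, 51]

Final answer: [6, 57, 13, 10, 51]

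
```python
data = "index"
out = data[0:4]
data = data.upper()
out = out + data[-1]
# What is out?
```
Trace:
  data='index'
  data='index', out='inde'
  data='INDEX', out='inde'
  data='INDEX', out='indeX'

Final answer: 'indeX'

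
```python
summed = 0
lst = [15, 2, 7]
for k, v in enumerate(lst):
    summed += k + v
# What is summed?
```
Trace:
  summed=0
  summed=15, k=0, v=15
  summed=18, k=1, v=2
  summed=27, k=2, v=7

Final answer: 27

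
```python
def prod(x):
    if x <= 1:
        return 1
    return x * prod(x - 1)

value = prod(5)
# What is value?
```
Call trace:
prod(x=5)
  prod(x=4)
    prod(x=3)
      prod(x=2)
        prod(x=1)
        -> return 1
      -> return 2
    -> return 6
  -> return 24
-> return 120

Final answer: 120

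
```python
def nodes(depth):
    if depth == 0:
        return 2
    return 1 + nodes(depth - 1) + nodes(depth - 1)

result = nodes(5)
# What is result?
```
Call trace (a repeated sub-call is expanded the first time; later identical calls just restate its return value):
nodes(depth=5)
  nodes(depth=4)
    nodes(depth=3)
      nodes(depth=2)
        nodes(depth=1)
          nodes(depth=0)
          -> return 2
          nodes(depth=0)
          -> return 2
        -> return 5
        nodes(depth=1) -> return 5  (same call as traced above)
      -> return 11
      nodes(depth=2) -> return 11  (same call as traced above)
    -> return 23
    nodes(depth=3) -> return 23  (same call as traced above)
  -> return 47
  nodes(depth=4) -> return 47  (same call as traced above)
-> return 95

Final answer: 95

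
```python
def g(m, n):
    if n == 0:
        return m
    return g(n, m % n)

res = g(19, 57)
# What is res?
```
Call trace:
g(m=19, n=57)
  g(m=57, n=19)
    g(m=19, n=0)
    -> return 19
  -> return 19
-> return 19

Final answer: 19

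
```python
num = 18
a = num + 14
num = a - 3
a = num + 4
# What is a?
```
Trace:
  num=18
  num=18, a=32
  num=29, a=32
  num=29, a=33

Final answer: 33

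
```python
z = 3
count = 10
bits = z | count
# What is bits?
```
Trace:
  z=3
  z=3, count=10
  z=3, count=10, bits=11

Final answer: 11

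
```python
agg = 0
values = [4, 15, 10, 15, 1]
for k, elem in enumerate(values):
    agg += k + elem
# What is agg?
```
Trace:
  agg=0
  agg=4, k=0, elem=4
  agg=20, k=1, elem=15
  agg=32, k=2, elem=10
  agg=50, k=3, elem=15
  agg=55, k=4, elem=1

Final answer: 55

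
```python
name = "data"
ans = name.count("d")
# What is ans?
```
Trace:
  name='data'
  name='data', ans=1

Final answer: 1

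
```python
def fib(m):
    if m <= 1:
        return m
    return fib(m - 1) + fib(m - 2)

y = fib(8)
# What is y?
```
Call trace (a repeated sub-call is expanded the first time; later identical calls just restate its return value):
fib(m=8)
  fib(m=7)
    fib(m=6)
      fib(m=5)
        fib(m=4)
          fib(m=3)
            fib(m=2)
              fib(m=1)
              -> return 1
              fib(m=0)
              -> return 0
            -> return 1
            fib(m=1)
            -> return 1
          -> return 2
          fib(m=2) -> return 1  (same call as traced above)
        -> return 3
        fib(m=3) -> return 2  (same call as traced above)
      -> return 5
      fib(m=4) -> return 3  (same call as traced above)
    -> return 8
    fib(m=5) -> return 5  (same call as traced above)
  -> return 13
  fib(m=6) -> return 8  (same call as traced above)
-> return 21

Final answer: 21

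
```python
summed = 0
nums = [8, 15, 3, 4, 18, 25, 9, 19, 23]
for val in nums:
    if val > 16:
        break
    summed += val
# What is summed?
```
Trace:
  summed=0
  summed=8, val=8
  summed=23, val=15
  summed=26, val=3
  summed=30, val=4
  summed=30, val=18

Final answer: 30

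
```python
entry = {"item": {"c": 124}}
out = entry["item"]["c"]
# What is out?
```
Trace:
  entry={'item': {'c': 124}}
  entry={'item': {'c': 124}}, out=124

Final answer: 124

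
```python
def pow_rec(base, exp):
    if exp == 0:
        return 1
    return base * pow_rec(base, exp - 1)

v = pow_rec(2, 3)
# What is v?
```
Call trace:
pow_rec(base=2, exp=3)
  pow_rec(base=2, exp=2)
    pow_rec(base=2, exp=1)
      pow_rec(base=2, exp=0)
      -> return 1
    -> return 2
  -> return 4
-> return 8

Final answer: 8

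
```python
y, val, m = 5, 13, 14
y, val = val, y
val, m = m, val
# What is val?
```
Trace:
  y=5, val=13, m=14
  y=13, val=5, m=14
  y=13, val=14, m=5

Final answer: 14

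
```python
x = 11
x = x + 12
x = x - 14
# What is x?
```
Trace:
  x=11
  x=23
  x=9

Final answer: 9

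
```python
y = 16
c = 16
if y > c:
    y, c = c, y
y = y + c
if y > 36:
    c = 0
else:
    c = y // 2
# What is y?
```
Trace:
  y=16
  y=16, c=16
  y=16, c=16
  y=32, c=16
  y=32, c=16

Final answer: 32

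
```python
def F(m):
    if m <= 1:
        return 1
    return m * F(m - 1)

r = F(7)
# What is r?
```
Call trace:
F(m=7)
  F(m=6)
    F(m=5)
      F(m=4)
        F(m=3)
          F(m=2)
            F(m=1)
            -> return 1
          -> return 2
        -> return 6
      -> return 24
    -> return 120
  -> return 720
-> return 5040

Final answer: 5040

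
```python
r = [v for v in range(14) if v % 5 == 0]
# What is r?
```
Trace:
  v=0
  v=1
  v=2
  v=3
  v=4
  v=5
  v=6
  v=7
  v=8
  v=9
  v=10
  v=11
  v=12
  v=13
  r=[0, 5, 10]

Final answer: [0, 5, 10]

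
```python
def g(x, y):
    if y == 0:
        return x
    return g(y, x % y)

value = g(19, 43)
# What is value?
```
Call trace:
g(x=19, y=43)
  g(x=43, y=19)
    g(x=19, y=5)
      g(x=5, y=4)
        g(x=4, y=1)
          g(x=1, y=0)
          -> return 1
        -> return 1
      -> return 1
    -> return 1
  -> return 1
-> return 1

Final answer: 1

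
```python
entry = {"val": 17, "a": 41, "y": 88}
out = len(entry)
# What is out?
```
Trace:
  entry={'val': 17, 'a': 41, 'y': 88}
  entry={'val': 17, 'a': 41, 'y': 88}, out=3

Final answer: 3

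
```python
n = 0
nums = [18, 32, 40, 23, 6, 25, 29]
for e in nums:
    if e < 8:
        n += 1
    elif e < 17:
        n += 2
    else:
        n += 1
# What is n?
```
Trace:
  n=0
  n=1, e=18
  n=2, e=32
  n=3, e=40
  n=4, e=23
  n=5, e=6
  n=6, e=25
  n=7, e=29

Final answer: 7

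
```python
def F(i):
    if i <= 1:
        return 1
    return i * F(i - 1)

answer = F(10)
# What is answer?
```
Call trace:
F(i=10)
  F(i=9)
    F(i=8)
      F(i=7)
        F(i=6)
          F(i=5)
            F(i=4)
              F(i=3)
                F(i=2)
                  F(i=1)
                  -> return 1
                -> return 2
              -> return 6
            -> return 24
          -> return 120
        -> return 720
      -> return 5040
    -> return 40320
  -> return 362880
-> return 3628800

Final answer: 3628800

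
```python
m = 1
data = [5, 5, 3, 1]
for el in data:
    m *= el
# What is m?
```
Trace:
  m=1
  m=5, el=5
  m=25, el=5
  m=75, el=3
  m=75, el=1

Final answer: 75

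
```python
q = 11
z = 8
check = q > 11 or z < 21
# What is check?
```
Trace:
  q=11
  q=11, z=8
  q=11, z=8, check=True

Final answer: True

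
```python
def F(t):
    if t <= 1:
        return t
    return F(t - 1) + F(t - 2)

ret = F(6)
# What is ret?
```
Call trace (a repeated sub-call is expanded the first time; later identical calls just restate its return value):
F(t=6)
  F(t=5)
    F(t=4)
      F(t=3)
        F(t=2)
          F(t=1)
          -> return 1
          F(t=0)
          -> return 0
        -> return 1
        F(t=1)
        -> return 1
      -> return 2
      F(t=2) -> return 1  (same call as traced above)
    -> return 3
    F(t=3) -> return 2  (same call as traced above)
  -> return 5
  F(t=4) -> return 3  (same call as traced above)
-> return 8

Final answer: 8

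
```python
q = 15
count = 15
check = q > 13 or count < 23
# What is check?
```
Trace:
  q=15
  q=15, count=15
  q=15, count=15, check=True

Final answer: True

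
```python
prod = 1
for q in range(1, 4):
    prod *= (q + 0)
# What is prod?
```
Trace:
  prod=1
  prod=1, q=1
  prod=2, q=2
  prod=6, q=3

Final answer: 6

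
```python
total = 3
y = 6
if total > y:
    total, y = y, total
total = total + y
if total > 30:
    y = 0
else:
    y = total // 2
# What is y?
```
Trace:
  total=3
  total=3, y=6
  total=3, y=6
  total=9, y=6
  total=9, y=4

Final answer: 4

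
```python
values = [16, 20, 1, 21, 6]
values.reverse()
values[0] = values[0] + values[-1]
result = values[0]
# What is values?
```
Trace:
  values=[16, 20, 1, 21, 6]
  values=[6, 21, 1, 20, 16]
  values=[22, 21, 1, 20, 16]
  values=[22, 21, 1, 20, 16], result=22

Final answer: [22, 21, 1, 20, 16]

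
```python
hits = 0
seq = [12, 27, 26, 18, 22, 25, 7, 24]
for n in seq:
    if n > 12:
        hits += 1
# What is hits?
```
Trace:
  hits=0
  hits=0, n=12
  hits=1, n=27
  hits=2, n=26
  hits=3, n=18
  hits=4, n=22
  hits=5, n=25
  hits=5, n=7
  hits=6, n=24

Final answer: 6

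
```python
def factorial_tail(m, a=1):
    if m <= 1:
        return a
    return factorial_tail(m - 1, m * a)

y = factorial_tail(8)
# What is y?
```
Call trace:
factorial_tail(m=8, a=1)
  factorial_tail(m=7, a=8)
    factorial_tail(m=6, a=56)
      factorial_tail(m=5, a=336)
        factorial_tail(m=4, a=1680)
          factorial_tail(m=3, a=6720)
            factorial_tail(m=2, a=20160)
              factorial_tail(m=1, a=40320)
              -> return 40320
            -> return 40320
          -> return 40320
        -> return 40320
      -> return 40320
    -> return 40320
  -> return 40320
-> return 40320

Final answer: 40320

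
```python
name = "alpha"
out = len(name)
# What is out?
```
Trace:
  name='alpha'
  name='alpha', out=5

Final answer: 5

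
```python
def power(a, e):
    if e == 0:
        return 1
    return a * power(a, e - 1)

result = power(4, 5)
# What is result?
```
Call trace:
power(a=4, e=5)
  power(a=4, e=4)
    power(a=4, e=3)
      power(a=4, e=2)
        power(a=4, e=1)
          power(a=4, e=0)
          -> return 1
        -> return 4
      -> return 16
    -> return 64
  -> return 256
-> return 1024

Final answer: 1024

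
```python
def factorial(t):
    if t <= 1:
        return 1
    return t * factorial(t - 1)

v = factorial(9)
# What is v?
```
Call trace:
factorial(t=9)
  factorial(t=8)
    factorial(t=7)
      factorial(t=6)
        factorial(t=5)
          factorial(t=4)
            factorial(t=3)
              factorial(t=2)
                factorial(t=1)
                -> return 1
              -> return 2
            -> return 6
          -> return 24
        -> return 120
      -> return 720
    -> return 5040
  -> return 40320
-> return 362880

Final answer: 362880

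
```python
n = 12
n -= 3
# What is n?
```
Trace:
  n=12
  n=9

Final answer: 9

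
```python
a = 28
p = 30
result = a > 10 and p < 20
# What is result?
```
Trace:
  a=28
  a=28, p=30
  a=28, p=30, result=False

Final answer: False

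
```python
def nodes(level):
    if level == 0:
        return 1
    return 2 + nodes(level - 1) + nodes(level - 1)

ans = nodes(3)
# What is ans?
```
Call trace (a repeated sub-call is expanded the first time; later identical calls just restate its return value):
nodes(level=3)
  nodes(level=2)
    nodes(level=1)
      nodes(level=0)
      -> return 1
      nodes(level=0)
      -> return 1
    -> return 4
    nodes(level=1) -> return 4  (same call as traced above)
  -> return 10
  nodes(level=2) -> return 10  (same call as traced above)
-> return 22

Final answer: 22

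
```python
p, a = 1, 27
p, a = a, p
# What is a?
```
Trace:
  p=1, a=27
  p=27, a=1

Final answer: 1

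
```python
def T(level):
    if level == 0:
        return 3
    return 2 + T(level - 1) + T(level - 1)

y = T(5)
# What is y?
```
Call trace (a repeated sub-call is expanded the first time; later identical calls just restate its return value):
T(level=5)
  T(level=4)
    T(level=3)
      T(level=2)
        T(level=1)
          T(level=0)
          -> return 3
          T(level=0)
          -> return 3
        -> return 8
        T(level=1) -> return 8  (same call as traced above)
      -> return 18
      T(level=2) -> return 18  (same call as traced above)
    -> return 38
    T(level=3) -> return 38  (same call as traced above)
  -> return 78
  T(level=4) -> return 78  (same call as traced above)
-> return 158

Final answer: 158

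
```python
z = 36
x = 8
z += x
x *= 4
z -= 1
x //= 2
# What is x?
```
Trace:
  z=36
  z=36, x=8
  z=44, x=8
  z=44, x=32
  z=43, x=32
  z=43, x=16

Final answer: 16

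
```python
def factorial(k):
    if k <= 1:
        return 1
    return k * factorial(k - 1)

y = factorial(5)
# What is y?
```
Call trace:
factorial(k=5)
  factorial(k=4)
    factorial(k=3)
      factorial(k=2)
        factorial(k=1)
        -> return 1
      -> return 2
    -> return 6
  -> return 24
-> return 120

Final answer: 120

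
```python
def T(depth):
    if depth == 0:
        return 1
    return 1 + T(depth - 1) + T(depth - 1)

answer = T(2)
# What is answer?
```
Call trace (a repeated sub-call is expanded the first time; later identical calls just restate its return value):
T(depth=2)
  T(depth=1)
    T(depth=0)
    -> return 1
    T(depth=0)
    -> return 1
  -> return 3
  T(depth=1) -> return 3  (same call as traced above)
-> return 7

Final answer: 7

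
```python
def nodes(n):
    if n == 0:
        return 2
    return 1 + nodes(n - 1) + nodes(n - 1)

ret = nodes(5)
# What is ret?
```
Call trace (a repeated sub-call is expanded the first time; later identical calls just restate its return value):
nodes(n=5)
  nodes(n=4)
    nodes(n=3)
      nodes(n=2)
        nodes(n=1)
          nodes(n=0)
          -> return 2
          nodes(n=0)
          -> return 2
        -> return 5
        nodes(n=1) -> return 5  (same call as traced above)
      -> return 11
      nodes(n=2) -> return 11  (same call as traced above)
    -> return 23
    nodes(n=3) -> return 23  (same call as traced above)
  -> return 47
  nodes(n=4) -> return 47  (same call as traced above)
-> return 95

Final answer: 95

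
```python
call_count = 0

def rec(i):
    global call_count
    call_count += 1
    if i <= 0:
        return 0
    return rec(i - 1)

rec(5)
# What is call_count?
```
Call trace:
rec(i=5)
  rec(i=4)
    rec(i=3)
      rec(i=2)
        rec(i=1)
          rec(i=0)
          -> return 0
        -> return 0
      -> return 0
    -> return 0
  -> return 0
-> return 0

call_count is incremented once per call. rec is entered once for each i = 5, 4, 3, 2, 1, 0 (the i <= 0 call returns without recursing), i.e. 5 + 1 calls.
call_count = 6

Final answer: 6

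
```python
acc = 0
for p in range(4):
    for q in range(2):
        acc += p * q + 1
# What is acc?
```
Trace:
  acc=0
  acc=1, p=0, q=0
  acc=2, p=0, q=1
  acc=3, p=1, q=0
  acc=5, p=1, q=1
  acc=6, p=2, q=0
  acc=9, p=2, q=1
  acc=10, p=3, q=0
  acc=14, p=3, q=1

Final answer: 14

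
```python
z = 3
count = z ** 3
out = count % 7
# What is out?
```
Trace:
  z=3
  z=3, count=27
  z=3, count=27, out=6

Final answer: 6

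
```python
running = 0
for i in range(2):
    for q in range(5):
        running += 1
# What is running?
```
Trace:
  running=0
  running=1, i=0, q=0
  running=2, i=0, q=1
  running=3, i=0, q=2
  running=4, i=0, q=3
  running=5, i=0, q=4
  running=6, i=1, q=0
  running=7, i=1, q=1
  running=8, i=1, q=2
  running=9, i=1, q=3
  running=10, i=1, q=4

Final answer: 10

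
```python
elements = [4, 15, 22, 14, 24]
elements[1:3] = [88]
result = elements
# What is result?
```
Trace:
  elements=[4, 15, 22, 14, 24]
  elements=[4, 88, 14, 24]
  elements=[4, 88, 14, 24], result=[4, 88, 14, 24]

Final answer: [4, 88, 14, 24]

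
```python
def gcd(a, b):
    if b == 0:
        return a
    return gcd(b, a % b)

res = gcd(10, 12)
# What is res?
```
Call trace:
gcd(a=10, b=12)
  gcd(a=12, b=10)
    gcd(a=10, b=2)
      gcd(a=2, b=0)
      -> return 2
    -> return 2
  -> return 2
-> return 2

Final answer: 2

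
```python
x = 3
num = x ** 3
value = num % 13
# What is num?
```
Trace:
  x=3
  x=3, num=27
  x=3, num=27, value=1

Final answer: 27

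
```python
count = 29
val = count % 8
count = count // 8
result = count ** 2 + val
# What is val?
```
Trace:
  count=29
  count=29, val=5
  count=3, val=5
  count=3, val=5, result=14

Final answer: 5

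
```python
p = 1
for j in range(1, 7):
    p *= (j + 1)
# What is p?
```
Trace:
  p=1
  p=2, j=1
  p=6, j=2
  p=24, j=3
  p=120, j=4
  p=720, j=5
  p=5040, j=6

Final answer: 5040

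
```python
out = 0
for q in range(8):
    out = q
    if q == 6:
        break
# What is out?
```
Trace:
  out=0
  out=0, q=0
  out=1, q=1
  out=2, q=2
  out=3, q=3
  out=4, q=4
  out=5, q=5
  out=6, q=6

Final answer: 6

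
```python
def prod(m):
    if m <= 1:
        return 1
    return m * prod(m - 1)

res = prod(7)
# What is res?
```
Call trace:
prod(m=7)
  prod(m=6)
    prod(m=5)
      prod(m=4)
        prod(m=3)
          prod(m=2)
            prod(m=1)
            -> return 1
          -> return 2
        -> return 6
      -> return 24
    -> return 120
  -> return 720
-> return 5040

Final answer: 5040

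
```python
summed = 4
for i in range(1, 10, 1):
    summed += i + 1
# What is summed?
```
Trace:
  summed=4
  summed=6, i=1
  summed=9, i=2
  summed=13, i=3
  summed=18, i=4
  summed=24, i=5
  summed=31, i=6
  summed=39, i=7
  summed=48, i=8
  summed=58, i=9

Final answer: 58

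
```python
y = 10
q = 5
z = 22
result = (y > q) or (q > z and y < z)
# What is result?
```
Trace:
  y=10
  y=10, q=5
  y=10, q=5, z=22
  y=10, q=5, z=22, result=True

Final answer: True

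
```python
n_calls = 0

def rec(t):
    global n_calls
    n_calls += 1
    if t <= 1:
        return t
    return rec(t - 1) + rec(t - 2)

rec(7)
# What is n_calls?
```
Call trace (a repeated sub-call is expanded the first time; later identical calls just restate its return value):
rec(t=7)
  rec(t=6)
    rec(t=5)
      rec(t=4)
        rec(t=3)
          rec(t=2)
            rec(t=1)
            -> return 1
            rec(t=0)
            -> return 0
          -> return 1
          rec(t=1)
          -> return 1
        -> return 2
        rec(t=2) -> return 1  (same call as traced above)
      -> return 3
      rec(t=3) -> return 2  (same call as traced above)
    -> return 5
    rec(t=4) -> return 3  (same call as traced above)
  -> return 8
  rec(t=5) -> return 5  (same call as traced above)
-> return 13

n_calls is incremented once per call, so count the calls in each subtree. Let C(t) = number of calls made by rec(t).
C(0) = C(1) = 1 (base case, no recursion); C(t) = 1 + C(t - 1) + C(t - 2) otherwise.
C(2) = 1 + C(1) + C(0) = 1 + 1 + 1 = 3
C(3) = 1 + C(2) + C(1) = 1 + 3 + 1 = 5
C(4) = 1 + C(3) + C(2) = 1 + 5 + 3 = 9
C(5) = 1 + C(4) + C(3) = 1 + 9 + 5 = 15
C(6) = 1 + C(5) + C(4) = 1 + 15 + 9 = 25
C(7) = 1 + C(6) + C(5) = 1 + 25 + 15 = 41
n_calls = C(7) = 41

Final answer: 41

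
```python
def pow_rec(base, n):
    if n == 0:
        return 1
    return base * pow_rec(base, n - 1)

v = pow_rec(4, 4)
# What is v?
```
Call trace:
pow_rec(base=4, n=4)
  pow_rec(base=4, n=3)
    pow_rec(base=4, n=2)
      pow_rec(base=4, n=1)
        pow_rec(base=4, n=0)
        -> return 1
      -> return 4
    -> return 16
  -> return 64
-> return 256

Final answer: 256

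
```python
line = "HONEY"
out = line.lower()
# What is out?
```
Trace:
  line='HONEY'
  line='HONEY', out='honey'

Final answer: 'honey'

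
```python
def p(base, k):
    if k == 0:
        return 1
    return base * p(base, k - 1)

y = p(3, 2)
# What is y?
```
Call trace:
p(base=3, k=2)
  p(base=3, k=1)
    p(base=3, k=0)
    -> return 1
  -> return 3
-> return 9

Final answer: 9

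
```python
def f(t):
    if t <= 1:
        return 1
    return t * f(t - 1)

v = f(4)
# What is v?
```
Call trace:
f(t=4)
  f(t=3)
    f(t=2)
      f(t=1)
      -> return 1
    -> return 2
  -> return 6
-> return 24

Final answer: 24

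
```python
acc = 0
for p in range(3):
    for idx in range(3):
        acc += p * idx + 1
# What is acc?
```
Trace:
  acc=0
  acc=1, p=0, idx=0
  acc=2, p=0, idx=1
  acc=3, p=0, idx=2
  acc=4, p=1, idx=0
  acc=6, p=1, idx=1
  acc=9, p=1, idx=2
  acc=10, p=2, idx=0
  acc=13, p=2, idx=1
  acc=18, p=2, idx=2

Final answer: 18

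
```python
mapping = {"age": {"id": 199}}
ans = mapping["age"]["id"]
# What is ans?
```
Trace:
  mapping={'age': {'id': 199}}
  mapping={'age': {'id': 199}}, ans=199

Final answer: 199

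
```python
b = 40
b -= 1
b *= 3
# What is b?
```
Trace:
  b=40
  b=39
  b=117

Final answer: 117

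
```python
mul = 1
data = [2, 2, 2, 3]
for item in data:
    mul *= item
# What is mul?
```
Trace:
  mul=1
  mul=2, item=2
  mul=4, item=2
  mul=8, item=2
  mul=24, item=3

Final answer: 24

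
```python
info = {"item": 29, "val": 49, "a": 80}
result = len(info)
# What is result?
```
Trace:
  info={'item': 29, 'val': 49, 'a': 80}
  info={'item': 29, 'val': 49, 'a': 80}, result=3

Final answer: 3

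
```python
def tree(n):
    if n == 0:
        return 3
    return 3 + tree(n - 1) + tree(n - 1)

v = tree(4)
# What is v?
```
Call trace (a repeated sub-call is expanded the first time; later identical calls just restate its return value):
tree(n=4)
  tree(n=3)
    tree(n=2)
      tree(n=1)
        tree(n=0)
        -> return 3
        tree(n=0)
        -> return 3
      -> return 9
      tree(n=1) -> return 9  (same call as traced above)
    -> return 21
    tree(n=2) -> return 21  (same call as traced above)
  -> return 45
  tree(n=3) -> return 45  (same call as traced above)
-> return 93

Final answer: 93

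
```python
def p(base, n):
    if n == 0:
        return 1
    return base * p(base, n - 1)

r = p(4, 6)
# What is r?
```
Call trace:
p(base=4, n=6)
  p(base=4, n=5)
    p(base=4, n=4)
      p(base=4, n=3)
        p(base=4, n=2)
          p(base=4, n=1)
            p(base=4, n=0)
            -> return 1
          -> return 4
        -> return 16
      -> return 64
    -> return 256
  -> return 1024
-> return 4096

Final answer: 4096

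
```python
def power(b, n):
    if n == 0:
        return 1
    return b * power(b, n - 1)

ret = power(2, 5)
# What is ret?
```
Call trace:
power(b=2, n=5)
  power(b=2, n=4)
    power(b=2, n=3)
      power(b=2, n=2)
        power(b=2, n=1)
          power(b=2, n=0)
          -> return 1
        -> return 2
      -> return 4
    -> return 8
  -> return 16
-> return 32

Final answer: 32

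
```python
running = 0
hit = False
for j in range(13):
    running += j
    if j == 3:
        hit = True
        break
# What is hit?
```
Trace:
  running=0
  running=0, hit=False
  running=0, hit=False, j=0
  running=1, hit=False, j=1
  running=3, hit=False, j=2
  running=6, hit=True, j=3

Final answer: True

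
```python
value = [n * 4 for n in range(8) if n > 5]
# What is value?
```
Trace:
  n=0
  n=1
  n=2
  n=3
  n=4
  n=5
  n=6
  n=7
  value=[24, 28]

Final answer: [24, 28]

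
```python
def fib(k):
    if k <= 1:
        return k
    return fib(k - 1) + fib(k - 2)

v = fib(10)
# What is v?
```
Call trace (a repeated sub-call is expanded the first time; later identical calls just restate its return value):
fib(k=10)
  fib(k=9)
    fib(k=8)
      fib(k=7)
        fib(k=6)
          fib(k=5)
            fib(k=4)
              fib(k=3)
                fib(k=2)
                  fib(k=1)
                  -> return 1
                  fib(k=0)
                  -> return 0
                -> return 1
                fib(k=1)
                -> return 1
              -> return 2
              fib(k=2) -> return 1  (same call as traced above)
            -> return 3
            fib(k=3) -> return 2  (same call as traced above)
          -> return 5
          fib(k=4) -> return 3  (same call as traced above)
        -> return 8
        fib(k=5) -> return 5  (same call as traced above)
      -> return 13
      fib(k=6) -> return 8  (same call as traced above)
    -> return 21
    fib(k=7) -> return 13  (same call as traced above)
  -> return 34
  fib(k=8) -> return 21  (same call as traced above)
-> return 55

Final answer: 55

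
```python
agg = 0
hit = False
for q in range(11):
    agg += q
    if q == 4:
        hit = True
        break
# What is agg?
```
Trace:
  agg=0
  agg=0, hit=False
  agg=0, hit=False, q=0
  agg=1, hit=False, q=1
  agg=3, hit=False, q=2
  agg=6, hit=False, q=3
  agg=10, hit=True, q=4

Final answer: 10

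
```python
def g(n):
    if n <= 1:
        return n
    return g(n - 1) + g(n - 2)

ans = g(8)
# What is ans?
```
Call trace (a repeated sub-call is expanded the first time; later identical calls just restate its return value):
g(n=8)
  g(n=7)
    g(n=6)
      g(n=5)
        g(n=4)
          g(n=3)
            g(n=2)
              g(n=1)
              -> return 1
              g(n=0)
              -> return 0
            -> return 1
            g(n=1)
            -> return 1
          -> return 2
          g(n=2) -> return 1  (same call as traced above)
        -> return 3
        g(n=3) -> return 2  (same call as traced above)
      -> return 5
      g(n=4) -> return 3  (same call as traced above)
    -> return 8
    g(n=5) -> return 5  (same call as traced above)
  -> return 13
  g(n=6) -> return 8  (same call as traced above)
-> return 21

Final answer: 21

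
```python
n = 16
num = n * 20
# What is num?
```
Trace:
  n=16
  n=16, num=320

Final answer: 320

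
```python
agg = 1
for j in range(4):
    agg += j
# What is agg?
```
Trace:
  agg=1
  agg=1, j=0
  agg=2, j=1
  agg=4, j=2
  agg=7, j=3

Final answer: 7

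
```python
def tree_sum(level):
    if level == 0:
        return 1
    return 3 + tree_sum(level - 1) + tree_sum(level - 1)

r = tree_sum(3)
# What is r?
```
Call trace (a repeated sub-call is expanded the first time; later identical calls just restate its return value):
tree_sum(level=3)
  tree_sum(level=2)
    tree_sum(level=1)
      tree_sum(level=0)
      -> return 1
      tree_sum(level=0)
      -> return 1
    -> return 5
    tree_sum(level=1) -> return 5  (same call as traced above)
  -> return 13
  tree_sum(level=2) -> return 13  (same call as traced above)
-> return 29

Final answer: 29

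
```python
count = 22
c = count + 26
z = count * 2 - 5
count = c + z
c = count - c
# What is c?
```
Trace:
  count=22
  count=22, c=48
  count=22, c=48, z=39
  count=87, c=48, z=39
  count=87, c=39, z=39

Final answer: 39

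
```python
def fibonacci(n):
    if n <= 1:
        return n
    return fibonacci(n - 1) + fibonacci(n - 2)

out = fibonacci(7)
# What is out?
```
Call trace (a repeated sub-call is expanded the first time; later identical calls just restate its return value):
fibonacci(n=7)
  fibonacci(n=6)
    fibonacci(n=5)
      fibonacci(n=4)
        fibonacci(n=3)
          fibonacci(n=2)
            fibonacci(n=1)
            -> return 1
            fibonacci(n=0)
            -> return 0
          -> return 1
          fibonacci(n=1)
          -> return 1
        -> return 2
        fibonacci(n=2) -> return 1  (same call as traced above)
      -> return 3
      fibonacci(n=3) -> return 2  (same call as traced above)
    -> return 5
    fibonacci(n=4) -> return 3  (same call as traced above)
  -> return 8
  fibonacci(n=5) -> return 5  (same call as traced above)
-> return 13

Final answer: 13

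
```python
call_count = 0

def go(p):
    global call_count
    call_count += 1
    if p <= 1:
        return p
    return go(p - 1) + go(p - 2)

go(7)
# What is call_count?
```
Call trace (a repeated sub-call is expanded the first time; later identical calls just restate its return value):
go(p=7)
  go(p=6)
    go(p=5)
      go(p=4)
        go(p=3)
          go(p=2)
            go(p=1)
            -> return 1
            go(p=0)
            -> return 0
          -> return 1
          go(p=1)
          -> return 1
        -> return 2
        go(p=2) -> return 1  (same call as traced above)
      -> return 3
      go(p=3) -> return 2  (same call as traced above)
    -> return 5
    go(p=4) -> return 3  (same call as traced above)
  -> return 8
  go(p=5) -> return 5  (same call as traced above)
-> return 13

call_count is incremented once per call, so count the calls in each subtree. Let C(p) = number of calls made by go(p).
C(0) = C(1) = 1 (base case, no recursion); C(p) = 1 + C(p - 1) + C(p - 2) otherwise.
C(2) = 1 + C(1) + C(0) = 1 + 1 + 1 = 3
C(3) = 1 + C(2) + C(1) = 1 + 3 + 1 = 5
C(4) = 1 + C(3) + C(2) = 1 + 5 + 3 = 9
C(5) = 1 + C(4) + C(3) = 1 + 9 + 5 = 15
C(6) = 1 + C(5) + C(4) = 1 + 15 + 9 = 25
C(7) = 1 + C(6) + C(5) = 1 + 25 + 15 = 41
call_count = C(7) = 41

Final answer: 41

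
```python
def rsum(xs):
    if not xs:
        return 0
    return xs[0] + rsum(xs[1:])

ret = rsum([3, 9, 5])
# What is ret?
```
Call trace:
rsum(xs=[3, 9, 5])
  rsum(xs=[9, 5])
    rsum(xs=[5])
      rsum(xs=[])
      -> return 0
    -> return 5
  -> return 14
-> return 17

Final answer: 17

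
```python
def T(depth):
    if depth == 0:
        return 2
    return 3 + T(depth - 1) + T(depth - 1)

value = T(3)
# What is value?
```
Call trace (a repeated sub-call is expanded the first time; later identical calls just restate its return value):
T(depth=3)
  T(depth=2)
    T(depth=1)
      T(depth=0)
      -> return 2
      T(depth=0)
      -> return 2
    -> return 7
    T(depth=1) -> return 7  (same call as traced above)
  -> return 17
  T(depth=2) -> return 17  (same call as traced above)
-> return 37

Final answer: 37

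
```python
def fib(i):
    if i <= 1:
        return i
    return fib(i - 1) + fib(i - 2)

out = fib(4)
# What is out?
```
Call trace (a repeated sub-call is expanded the first time; later identical calls just restate its return value):
fib(i=4)
  fib(i=3)
    fib(i=2)
      fib(i=1)
      -> return 1
      fib(i=0)
      -> return 0
    -> return 1
    fib(i=1)
    -> return 1
  -> return 2
  fib(i=2) -> return 1  (same call as traced above)
-> return 3

Final answer: 3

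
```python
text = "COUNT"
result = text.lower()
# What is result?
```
Trace:
  text='COUNT'
  text='COUNT', result='count'

Final answer: 'count'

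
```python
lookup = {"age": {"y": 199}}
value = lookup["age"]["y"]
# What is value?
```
Trace:
  lookup={'age': {'y': 199}}
  lookup={'age': {'y': 199}}, value=199

Final answer: 199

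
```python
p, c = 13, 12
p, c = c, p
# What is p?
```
Trace:
  p=13, c=12
  p=12, c=13

Final answer: 12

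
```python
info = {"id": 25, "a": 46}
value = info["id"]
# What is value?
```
Trace:
  info={'id': 25, 'a': 46}
  info={'id': 25, 'a': 46}, value=25

Final answer: 25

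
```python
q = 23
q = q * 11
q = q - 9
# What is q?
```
Trace:
  q=23
  q=253
  q=244

Final answer: 244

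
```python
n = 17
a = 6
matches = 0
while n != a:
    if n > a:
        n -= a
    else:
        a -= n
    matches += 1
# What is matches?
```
Trace:
  n=17
  n=17, a=6
  n=17, a=6, matches=0
  n=11, a=6, matches=1
  n=5, a=6, matches=2
  n=5, a=1, matches=3
  n=4, a=1, matches=4
  n=3, a=1, matches=5
  n=2, a=1, matches=6
  n=1, a=1, matches=7

Final answer: 7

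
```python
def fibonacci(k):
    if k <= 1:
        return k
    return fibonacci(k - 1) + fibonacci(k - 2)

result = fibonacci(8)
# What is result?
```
Call trace (a repeated sub-call is expanded the first time; later identical calls just restate its return value):
fibonacci(k=8)
  fibonacci(k=7)
    fibonacci(k=6)
      fibonacci(k=5)
        fibonacci(k=4)
          fibonacci(k=3)
            fibonacci(k=2)
              fibonacci(k=1)
              -> return 1
              fibonacci(k=0)
              -> return 0
            -> return 1
            fibonacci(k=1)
            -> return 1
          -> return 2
          fibonacci(k=2) -> return 1  (same call as traced above)
        -> return 3
        fibonacci(k=3) -> return 2  (same call as traced above)
      -> return 5
      fibonacci(k=4) -> return 3  (same call as traced above)
    -> return 8
    fibonacci(k=5) -> return 5  (same call as traced above)
  -> return 13
  fibonacci(k=6) -> return 8  (same call as traced above)
-> return 21

Final answer: 21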